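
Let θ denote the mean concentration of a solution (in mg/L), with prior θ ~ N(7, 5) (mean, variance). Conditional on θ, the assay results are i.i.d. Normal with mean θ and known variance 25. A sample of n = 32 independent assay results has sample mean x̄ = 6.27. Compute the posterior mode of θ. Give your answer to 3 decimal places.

n = 32, x̄ = 6.27.
For a Normal prior and Normal likelihood with known variance, the posterior is Normal; its mode equals its mean, the precision-weighted average.
Prior precision 1/σ₀² = 1/5 = 0.2; data precision n/σ² = 32/25 = 1.28.
θ̂ = (0.2·7 + 1.28·6.27) / (0.2 + 1.28) = 9.4256/1.48 = 5891/925 ≈ 6.369.

θ̂_MAP = 6.369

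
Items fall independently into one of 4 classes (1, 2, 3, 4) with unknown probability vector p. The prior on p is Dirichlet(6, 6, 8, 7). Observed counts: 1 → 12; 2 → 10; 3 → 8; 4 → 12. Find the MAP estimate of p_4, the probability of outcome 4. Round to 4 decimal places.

MAP estimate: 0.2769

The posterior is Dirichlet(αᵢ + nᵢ) = Dirichlet(18, 16, 16, 19).
For a Dirichlet(a₁,…,a_K) with all aᵢ > 1, the mode has j-th component (aⱼ − 1)/(Σaᵢ − K).
Here Σaᵢ = 69 and K = 4, so p_4 = (19 − 1)/(69 − 4) = 18/65 ≈ 0.2769.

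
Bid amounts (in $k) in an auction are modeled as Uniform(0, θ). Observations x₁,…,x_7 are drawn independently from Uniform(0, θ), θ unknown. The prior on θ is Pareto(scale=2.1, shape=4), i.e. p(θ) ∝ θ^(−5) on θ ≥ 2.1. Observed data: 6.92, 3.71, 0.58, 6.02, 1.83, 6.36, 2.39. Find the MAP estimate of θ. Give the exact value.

The Uniform(0, θ) likelihood is θ^(−n) for θ ≥ max(xᵢ), zero otherwise. Here max(xᵢ) = 6.92.
Posterior ∝ θ^(−5) · θ^(−7) = θ^(−12) on θ ≥ max(2.1, 6.92) = 6.92.
This density is strictly decreasing in θ, so the posterior mode lies at the lower boundary of the support.

θ̂_MAP = 6.92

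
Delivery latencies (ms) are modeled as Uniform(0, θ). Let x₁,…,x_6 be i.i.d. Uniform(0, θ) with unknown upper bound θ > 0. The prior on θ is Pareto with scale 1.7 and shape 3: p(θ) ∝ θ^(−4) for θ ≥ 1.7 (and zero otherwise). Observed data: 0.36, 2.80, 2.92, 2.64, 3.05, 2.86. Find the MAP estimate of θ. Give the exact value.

The Uniform(0, θ) likelihood is θ^(−n) for θ ≥ max(xᵢ), zero otherwise. Here max(xᵢ) = 3.05.
Posterior ∝ θ^(−4) · θ^(−6) = θ^(−10) on θ ≥ max(1.7, 3.05) = 3.05.
This density is strictly decreasing in θ, so the posterior mode lies at the lower boundary of the support.

θ̂_MAP = 3.05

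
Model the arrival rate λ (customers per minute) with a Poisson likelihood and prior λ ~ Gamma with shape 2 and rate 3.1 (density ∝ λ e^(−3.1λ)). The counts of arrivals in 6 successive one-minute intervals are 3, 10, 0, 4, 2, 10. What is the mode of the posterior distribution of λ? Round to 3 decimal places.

λ̂_MAP = 3.297

Σxᵢ = 3+10+0+4+2+10 = 29, with n = 6.
Posterior ∝ λe^(−3.1λ) · λ^29e^(−6λ) = λ^30e^(−9.1λ), i.e. Gamma(shape=31, rate=9.1).
The mode of a Gamma(a, b) with a ≥ 1 (shape–rate) is (a−1)/b = 30/9.1 ≈ 3.297.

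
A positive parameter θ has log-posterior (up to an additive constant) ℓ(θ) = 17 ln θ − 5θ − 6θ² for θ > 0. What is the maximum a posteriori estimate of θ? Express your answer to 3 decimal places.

θ̂_MAP = 1.000

ℓ'(θ) = 17/θ − 5 − 12θ. Setting this to zero and multiplying by θ: 12θ² + 5θ − 17 = 0.
θ = (−5 + √(5² + 4·12·17)) / (2·12) = (−5 + √841) / 24 = (−5 + 29)/24 = 1.
ℓ''(θ) = −17/θ² − 12 < 0, confirming a maximum.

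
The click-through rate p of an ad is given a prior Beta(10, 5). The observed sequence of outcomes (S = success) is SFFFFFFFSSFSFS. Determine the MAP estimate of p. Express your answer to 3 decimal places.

Prior: Beta(10, 5).
Data: 5 successes in 14 trials (from the sequence). The binomial likelihood contributes p^5(1−p)^9, so the posterior is Beta(10+5, 5+9) = Beta(15, 14).
For Beta(a, b) with a, b > 1 the mode is (a−1)/(a+b−2) = 14/27 ≈ 0.519.

p̂_MAP = 0.519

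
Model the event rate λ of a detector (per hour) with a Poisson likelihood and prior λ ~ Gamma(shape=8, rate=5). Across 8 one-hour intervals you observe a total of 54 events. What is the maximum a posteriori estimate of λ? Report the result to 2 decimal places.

Σxᵢ = 54, n = 8.
Posterior ∝ λ^7e^(−5λ) · λ^54e^(−8λ) = λ^61e^(−13λ), i.e. Gamma(shape=62, rate=13).
The mode of a Gamma(a, b) with a ≥ 1 (shape–rate) is (a−1)/b = 61/13 ≈ 4.69.

λ̂_MAP = 4.69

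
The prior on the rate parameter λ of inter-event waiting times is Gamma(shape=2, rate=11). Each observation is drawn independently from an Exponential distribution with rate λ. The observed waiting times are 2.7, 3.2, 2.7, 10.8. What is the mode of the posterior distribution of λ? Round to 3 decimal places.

The Exponential(rate=λ) likelihood is ∝ λ^n e^(−λΣtᵢ). Here n = 4 and Σtᵢ = 2.7 + 3.2 + 2.7 + 10.8 = 19.4.
Posterior ∝ λe^(−11λ) · λ^4e^(−19.4λ) = λ^5e^(−30.4λ), i.e. Gamma(6, 30.4).
Mode = (a−1)/b = 5/30.4 ≈ 0.164.

λ̂_MAP = 0.164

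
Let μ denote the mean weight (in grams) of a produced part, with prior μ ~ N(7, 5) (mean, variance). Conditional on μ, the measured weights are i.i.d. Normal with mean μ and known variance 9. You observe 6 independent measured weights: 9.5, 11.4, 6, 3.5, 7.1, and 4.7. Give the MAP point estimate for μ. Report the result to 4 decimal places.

n = 6; x̄ = (9.5 + 11.4 + 6 + 3.5 + 7.1 + 4.7)/6 = 42.2/6 = 211/30 ≈ 7.0333.
For a Normal prior and Normal likelihood with known variance, the posterior is Normal; its mode equals its mean, the precision-weighted average.
Prior precision 1/σ₀² = 1/5 = 0.2; data precision n/σ² = 6/9 = 2/3.
μ̂ = (0.2·7 + (2/3)·(211/30)) / (0.2 + 2/3) = (274/45)/(13/15) = 274/39 ≈ 7.0256.

μ̂_MAP = 7.0256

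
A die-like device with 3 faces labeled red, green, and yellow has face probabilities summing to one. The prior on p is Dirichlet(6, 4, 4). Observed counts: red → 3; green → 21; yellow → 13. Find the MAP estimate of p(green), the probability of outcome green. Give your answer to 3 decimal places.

MAP estimate of p(green) = 0.500

The posterior is Dirichlet(αᵢ + nᵢ) = Dirichlet(9, 25, 17).
For a Dirichlet(a₁,…,a_K) with all aᵢ > 1, the mode has j-th component (aⱼ − 1)/(Σaᵢ − K).
Here Σaᵢ = 51 and K = 3, so p(green) = (25 − 1)/(51 − 3) = 24/48 ≈ 0.500.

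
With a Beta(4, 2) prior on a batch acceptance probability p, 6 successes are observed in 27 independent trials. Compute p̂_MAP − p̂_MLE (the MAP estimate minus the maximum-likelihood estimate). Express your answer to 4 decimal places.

Posterior is Beta(10, 23); MAP = (10−1)/(33−2) = 9/31 ≈ 0.29032.
MLE ignores the prior: p̂_MLE = k/n = 6/27 ≈ 0.22222.
Difference = 9/31 − 6/27 = 19/279 ≈ 0.0681.

MAP − MLE = 0.0681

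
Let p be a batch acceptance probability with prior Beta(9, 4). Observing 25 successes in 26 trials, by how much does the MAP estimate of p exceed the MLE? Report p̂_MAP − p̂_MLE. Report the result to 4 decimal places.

Posterior is Beta(34, 5); MAP = (34−1)/(39−2) = 33/37 ≈ 0.89189.
MLE ignores the prior: p̂_MLE = k/n = 25/26 ≈ 0.96154.
Difference = 33/37 − 25/26 = -67/962 ≈ -0.0696.

MAP − MLE = -0.0696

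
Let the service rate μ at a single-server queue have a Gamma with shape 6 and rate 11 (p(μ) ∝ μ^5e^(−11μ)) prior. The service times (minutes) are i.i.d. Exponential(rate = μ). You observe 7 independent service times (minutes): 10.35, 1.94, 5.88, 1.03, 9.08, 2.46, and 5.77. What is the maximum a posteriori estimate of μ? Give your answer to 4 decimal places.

μ̂_MAP = 0.2526

The Exponential(rate=μ) likelihood is ∝ μ^n e^(−μΣtᵢ). Here n = 7 and Σtᵢ = 10.35 + 1.94 + 5.88 + 1.03 + 9.08 + 2.46 + 5.77 = 36.51.
Posterior ∝ μ^5e^(−11μ) · μ^7e^(−36.51μ) = μ^12e^(−47.51μ), i.e. Gamma(13, 47.51).
Mode = (a−1)/b = 12/47.51 ≈ 0.2526.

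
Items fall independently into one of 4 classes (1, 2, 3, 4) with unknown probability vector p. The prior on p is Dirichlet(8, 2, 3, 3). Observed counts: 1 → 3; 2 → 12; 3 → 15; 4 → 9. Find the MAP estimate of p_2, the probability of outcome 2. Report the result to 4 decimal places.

The posterior is Dirichlet(αᵢ + nᵢ) = Dirichlet(11, 14, 18, 12).
For a Dirichlet(a₁,…,a_K) with all aᵢ > 1, the mode has j-th component (aⱼ − 1)/(Σaᵢ − K).
Here Σaᵢ = 55 and K = 4, so p_2 = (14 − 1)/(55 − 4) = 13/51 ≈ 0.2549.

MAP estimate: 0.2549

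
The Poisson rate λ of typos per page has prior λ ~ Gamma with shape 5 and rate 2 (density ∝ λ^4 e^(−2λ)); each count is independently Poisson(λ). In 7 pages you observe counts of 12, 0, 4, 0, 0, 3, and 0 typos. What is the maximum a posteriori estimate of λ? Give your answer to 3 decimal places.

λ̂_MAP = 2.556

Σxᵢ = 12+0+4+0+0+3+0 = 19, with n = 7.
Posterior ∝ λ^4e^(−2λ) · λ^19e^(−7λ) = λ^23e^(−9λ), i.e. Gamma(shape=24, rate=9).
The mode of a Gamma(a, b) with a ≥ 1 (shape–rate) is (a−1)/b = 23/9 ≈ 2.556.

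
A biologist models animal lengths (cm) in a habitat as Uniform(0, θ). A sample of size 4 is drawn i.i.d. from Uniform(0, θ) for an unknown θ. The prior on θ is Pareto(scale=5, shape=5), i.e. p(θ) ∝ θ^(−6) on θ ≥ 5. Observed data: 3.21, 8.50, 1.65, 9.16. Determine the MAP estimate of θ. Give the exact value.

The Uniform(0, θ) likelihood is θ^(−n) for θ ≥ max(xᵢ), zero otherwise. Here max(xᵢ) = 9.16.
Posterior ∝ θ^(−6) · θ^(−4) = θ^(−10) on θ ≥ max(5, 9.16) = 9.16.
This density is strictly decreasing in θ, so the posterior mode lies at the lower boundary of the support.

θ̂_MAP = 9.16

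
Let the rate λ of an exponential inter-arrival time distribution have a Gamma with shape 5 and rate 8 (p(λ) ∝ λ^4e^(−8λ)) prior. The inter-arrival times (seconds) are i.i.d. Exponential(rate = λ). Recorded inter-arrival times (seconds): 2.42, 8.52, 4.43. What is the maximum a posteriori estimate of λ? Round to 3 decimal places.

λ̂_MAP = 0.300

The Exponential(rate=λ) likelihood is ∝ λ^n e^(−λΣtᵢ). Here n = 3 and Σtᵢ = 2.42 + 8.52 + 4.43 = 15.37.
Posterior ∝ λ^4e^(−8λ) · λ^3e^(−15.37λ) = λ^7e^(−23.37λ), i.e. Gamma(8, 23.37).
Mode = (a−1)/b = 7/23.37 ≈ 0.300.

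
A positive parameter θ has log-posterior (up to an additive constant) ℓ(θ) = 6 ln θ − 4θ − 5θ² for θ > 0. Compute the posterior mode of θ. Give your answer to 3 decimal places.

θ̂_MAP = 0.600

ℓ'(θ) = 6/θ − 4 − 10θ. Setting this to zero and multiplying by θ: 10θ² + 4θ − 6 = 0.
θ = (−4 + √(4² + 4·10·6)) / (2·10) = (−4 + √256) / 20 = (−4 + 16)/20 = 3/5.
ℓ''(θ) = −6/θ² − 10 < 0, confirming a maximum.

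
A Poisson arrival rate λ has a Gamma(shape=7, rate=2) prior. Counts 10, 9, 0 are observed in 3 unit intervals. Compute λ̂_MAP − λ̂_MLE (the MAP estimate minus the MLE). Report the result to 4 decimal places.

MAP − MLE = -1.3333

Σxᵢ = 19. Posterior is Gamma(26, 5); MAP = (26−1)/5 = 25/5 ≈ 5.00000.
MLE = x̄ = 19/3 ≈ 6.33333.
Difference = 25/5 − 19/3 = -4/3 ≈ -1.3333.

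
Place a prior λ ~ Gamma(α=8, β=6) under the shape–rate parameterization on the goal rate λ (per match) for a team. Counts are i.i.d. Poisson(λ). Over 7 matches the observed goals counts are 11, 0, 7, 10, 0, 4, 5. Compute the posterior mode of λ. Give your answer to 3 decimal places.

Σxᵢ = 11+0+7+10+0+4+5 = 37, with n = 7.
Posterior ∝ λ^7e^(−6λ) · λ^37e^(−7λ) = λ^44e^(−13λ), i.e. Gamma(shape=45, rate=13).
The mode of a Gamma(a, b) with a ≥ 1 (shape–rate) is (a−1)/b = 44/13 ≈ 3.385.

λ̂_MAP = 3.385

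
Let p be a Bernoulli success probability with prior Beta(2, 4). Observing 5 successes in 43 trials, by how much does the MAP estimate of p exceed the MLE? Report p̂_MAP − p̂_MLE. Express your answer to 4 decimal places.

Posterior is Beta(7, 42); MAP = (7−1)/(49−2) = 6/47 ≈ 0.12766.
MLE ignores the prior: p̂_MLE = k/n = 5/43 ≈ 0.11628.
Difference = 6/47 − 5/43 = 23/2021 ≈ 0.0114.

MAP − MLE = 0.0114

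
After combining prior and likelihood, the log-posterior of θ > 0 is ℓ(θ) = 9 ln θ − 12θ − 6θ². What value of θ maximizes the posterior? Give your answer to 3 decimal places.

ℓ'(θ) = 9/θ − 12 − 12θ. Setting this to zero and multiplying by θ: 12θ² + 12θ − 9 = 0.
θ = (−12 + √(12² + 4·12·9)) / (2·12) = (−12 + √576) / 24 = (−12 + 24)/24 = 1/2.
ℓ''(θ) = −9/θ² − 12 < 0, confirming a maximum.

θ̂_MAP = 0.500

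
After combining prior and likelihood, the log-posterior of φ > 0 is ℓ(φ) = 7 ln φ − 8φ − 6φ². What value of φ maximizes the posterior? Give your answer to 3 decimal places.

ℓ'(φ) = 7/φ − 8 − 12φ. Setting this to zero and multiplying by φ: 12φ² + 8φ − 7 = 0.
φ = (−8 + √(8² + 4·12·7)) / (2·12) = (−8 + √400) / 24 = (−8 + 20)/24 = 1/2.
ℓ''(φ) = −7/φ² − 12 < 0, confirming a maximum.

φ̂_MAP = 0.500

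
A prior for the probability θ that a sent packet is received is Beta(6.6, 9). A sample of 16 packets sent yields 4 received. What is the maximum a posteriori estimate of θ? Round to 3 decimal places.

θ̂_MAP = 0.324

Prior: Beta(6.6, 9).
Data: 4 successes in 16 trials. The binomial likelihood contributes θ^4(1−θ)^12, so the posterior is Beta(6.6+4, 9+12) = Beta(10.6, 21).
For Beta(a, b) with a, b > 1 the mode is (a−1)/(a+b−2) = 9.6/29.6 ≈ 0.324.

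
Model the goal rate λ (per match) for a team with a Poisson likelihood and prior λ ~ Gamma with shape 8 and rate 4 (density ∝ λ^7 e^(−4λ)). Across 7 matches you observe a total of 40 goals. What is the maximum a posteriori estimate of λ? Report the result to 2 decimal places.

Σxᵢ = 40, n = 7.
Posterior ∝ λ^7e^(−4λ) · λ^40e^(−7λ) = λ^47e^(−11λ), i.e. Gamma(shape=48, rate=11).
The mode of a Gamma(a, b) with a ≥ 1 (shape–rate) is (a−1)/b = 47/11 ≈ 4.27.

λ̂_MAP = 4.27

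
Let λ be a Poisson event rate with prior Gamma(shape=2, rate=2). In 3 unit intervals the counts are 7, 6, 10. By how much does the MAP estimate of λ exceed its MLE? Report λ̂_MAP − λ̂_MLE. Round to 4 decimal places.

MAP − MLE = -2.8667

Σxᵢ = 23. Posterior is Gamma(25, 5); MAP = (25−1)/5 = 24/5 ≈ 4.80000.
MLE = x̄ = 23/3 ≈ 7.66667.
Difference = 24/5 − 23/3 = -43/15 ≈ -2.8667.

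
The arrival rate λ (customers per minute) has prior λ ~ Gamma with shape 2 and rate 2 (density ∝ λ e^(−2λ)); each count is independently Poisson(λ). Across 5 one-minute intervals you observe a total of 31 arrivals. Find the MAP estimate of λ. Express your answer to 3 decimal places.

Σxᵢ = 31, n = 5.
Posterior ∝ λe^(−2λ) · λ^31e^(−5λ) = λ^32e^(−7λ), i.e. Gamma(shape=33, rate=7).
The mode of a Gamma(a, b) with a ≥ 1 (shape–rate) is (a−1)/b = 32/7 ≈ 4.571.

λ̂_MAP = 4.571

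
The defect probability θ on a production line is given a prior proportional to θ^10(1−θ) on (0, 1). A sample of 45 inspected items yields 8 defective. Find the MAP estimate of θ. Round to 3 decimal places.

The prior density ∝ θ^10(1−θ)^1 is the kernel of Beta(11, 2).
Data: 8 successes in 45 trials. The binomial likelihood contributes θ^8(1−θ)^37, so the posterior is Beta(11+8, 2+37) = Beta(19, 39).
For Beta(a, b) with a, b > 1 the mode is (a−1)/(a+b−2) = 18/56 ≈ 0.321.

θ̂_MAP = 0.321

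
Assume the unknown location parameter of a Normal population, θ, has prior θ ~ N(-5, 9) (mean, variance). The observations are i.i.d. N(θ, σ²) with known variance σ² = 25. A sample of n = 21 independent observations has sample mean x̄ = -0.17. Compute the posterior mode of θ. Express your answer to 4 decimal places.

θ̂_MAP = -0.7343

n = 21, x̄ = -0.17.
For a Normal prior and Normal likelihood with known variance, the posterior is Normal; its mode equals its mean, the precision-weighted average.
Prior precision 1/σ₀² = 1/9; data precision n/σ² = 21/25 = 0.84.
θ̂ = ((1/9)·(-5) + 0.84·(-0.17)) / (1/9 + 0.84) = (-15713/22500)/(214/225) = -15713/21400 ≈ -0.7343.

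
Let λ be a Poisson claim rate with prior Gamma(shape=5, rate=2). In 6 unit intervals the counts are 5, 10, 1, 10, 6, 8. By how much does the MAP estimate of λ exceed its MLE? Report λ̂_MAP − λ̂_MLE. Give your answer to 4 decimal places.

Σxᵢ = 40. Posterior is Gamma(45, 8); MAP = (45−1)/8 = 44/8 ≈ 5.50000.
MLE = x̄ = 40/6 ≈ 6.66667.
Difference = 44/8 − 40/6 = -7/6 ≈ -1.1667.

MAP − MLE = -1.1667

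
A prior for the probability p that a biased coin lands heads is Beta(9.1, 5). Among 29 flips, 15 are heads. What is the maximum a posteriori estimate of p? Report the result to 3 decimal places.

p̂_MAP = 0.562

Prior: Beta(9.1, 5).
Data: 15 successes in 29 trials. The binomial likelihood contributes p^15(1−p)^14, so the posterior is Beta(9.1+15, 5+14) = Beta(24.1, 19).
For Beta(a, b) with a, b > 1 the mode is (a−1)/(a+b−2) = 23.1/41.1 ≈ 0.562.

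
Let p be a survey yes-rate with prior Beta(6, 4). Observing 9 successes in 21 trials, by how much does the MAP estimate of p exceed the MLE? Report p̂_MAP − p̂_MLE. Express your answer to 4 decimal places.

MAP − MLE = 0.0542

Posterior is Beta(15, 16); MAP = (15−1)/(31−2) = 14/29 ≈ 0.48276.
MLE ignores the prior: p̂_MLE = k/n = 9/21 ≈ 0.42857.
Difference = 14/29 − 9/21 = 11/203 ≈ 0.0542.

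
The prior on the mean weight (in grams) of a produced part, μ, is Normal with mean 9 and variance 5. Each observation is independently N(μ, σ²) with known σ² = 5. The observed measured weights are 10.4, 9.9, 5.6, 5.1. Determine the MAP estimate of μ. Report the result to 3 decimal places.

μ̂_MAP = 8.000

n = 4; x̄ = (10.4 + 9.9 + 5.6 + 5.1)/4 = 31/4 = 7.75.
For a Normal prior and Normal likelihood with known variance, the posterior is Normal; its mode equals its mean, the precision-weighted average.
Prior precision 1/σ₀² = 1/5 = 0.2; data precision n/σ² = 4/5 = 0.8.
μ̂ = (0.2·9 + 0.8·7.75) / (0.2 + 0.8) = 8/1 = 8.000.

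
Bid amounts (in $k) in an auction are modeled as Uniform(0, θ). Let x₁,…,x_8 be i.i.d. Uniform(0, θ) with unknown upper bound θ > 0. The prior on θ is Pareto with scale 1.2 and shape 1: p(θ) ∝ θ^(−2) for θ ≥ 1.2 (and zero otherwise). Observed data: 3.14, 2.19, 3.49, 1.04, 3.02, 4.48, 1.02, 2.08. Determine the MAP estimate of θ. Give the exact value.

θ̂_MAP = 4.48

The Uniform(0, θ) likelihood is θ^(−n) for θ ≥ max(xᵢ), zero otherwise. Here max(xᵢ) = 4.48.
Posterior ∝ θ^(−2) · θ^(−8) = θ^(−10) on θ ≥ max(1.2, 4.48) = 4.48.
This density is strictly decreasing in θ, so the posterior mode lies at the lower boundary of the support.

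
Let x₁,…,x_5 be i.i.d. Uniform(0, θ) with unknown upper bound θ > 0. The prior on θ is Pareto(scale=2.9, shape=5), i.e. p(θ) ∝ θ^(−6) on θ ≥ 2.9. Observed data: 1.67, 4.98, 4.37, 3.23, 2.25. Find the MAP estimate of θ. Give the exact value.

θ̂_MAP = 4.98

The Uniform(0, θ) likelihood is θ^(−n) for θ ≥ max(xᵢ), zero otherwise. Here max(xᵢ) = 4.98.
Posterior ∝ θ^(−6) · θ^(−5) = θ^(−11) on θ ≥ max(2.9, 4.98) = 4.98.
This density is strictly decreasing in θ, so the posterior mode lies at the lower boundary of the support.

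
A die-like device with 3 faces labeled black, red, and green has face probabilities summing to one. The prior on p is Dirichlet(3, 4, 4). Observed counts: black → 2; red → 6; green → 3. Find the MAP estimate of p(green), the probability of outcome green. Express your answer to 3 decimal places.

MAP estimate of p(green) = 0.316

The posterior is Dirichlet(αᵢ + nᵢ) = Dirichlet(5, 10, 7).
For a Dirichlet(a₁,…,a_K) with all aᵢ > 1, the mode has j-th component (aⱼ − 1)/(Σaᵢ − K).
Here Σaᵢ = 22 and K = 3, so p(green) = (7 − 1)/(22 − 3) = 6/19 ≈ 0.316.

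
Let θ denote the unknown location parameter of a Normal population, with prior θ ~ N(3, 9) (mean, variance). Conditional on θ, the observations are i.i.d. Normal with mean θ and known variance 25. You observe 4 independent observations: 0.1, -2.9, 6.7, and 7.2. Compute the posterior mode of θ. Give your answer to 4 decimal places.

n = 4; x̄ = (0.1 + (-2.9) + 6.7 + 7.2)/4 = 11.1/4 = 2.775.
For a Normal prior and Normal likelihood with known variance, the posterior is Normal; its mode equals its mean, the precision-weighted average.
Prior precision 1/σ₀² = 1/9; data precision n/σ² = 4/25 = 0.16.
θ̂ = ((1/9)·3 + 0.16·2.775) / (1/9 + 0.16) = (583/750)/(61/225) = 1749/610 ≈ 2.8672.

θ̂_MAP = 2.8672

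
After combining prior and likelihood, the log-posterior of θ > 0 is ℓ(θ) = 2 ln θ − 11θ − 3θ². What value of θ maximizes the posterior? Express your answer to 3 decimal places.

ℓ'(θ) = 2/θ − 11 − 6θ. Setting this to zero and multiplying by θ: 6θ² + 11θ − 2 = 0.
θ = (−11 + √(11² + 4·6·2)) / (2·6) = (−11 + √169) / 12 = (−11 + 13)/12 = 1/6.
ℓ''(θ) = −2/θ² − 6 < 0, confirming a maximum.

θ̂_MAP = 0.167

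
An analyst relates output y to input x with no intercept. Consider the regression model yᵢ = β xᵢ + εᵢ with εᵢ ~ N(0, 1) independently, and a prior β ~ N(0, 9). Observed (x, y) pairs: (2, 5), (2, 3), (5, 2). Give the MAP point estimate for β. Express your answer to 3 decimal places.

log p(β | y) = −Σ(yᵢ − βxᵢ)²/(2·1) − β²/(2·9) + const.
Setting the derivative to zero: Σxᵢ(yᵢ − βxᵢ)/1 − β/9 = 0, so β = Σxᵢyᵢ / (Σxᵢ² + σ²/τ²).
Σxᵢyᵢ = 2·5 + 2·3 + 5·2 = 26; Σxᵢ² = 33; σ²/τ² = 1/9.
β̂_MAP = 26 / (33 + 1/9) = 26/(298/9) = 117/149 ≈ 0.785.

β̂_MAP = 0.785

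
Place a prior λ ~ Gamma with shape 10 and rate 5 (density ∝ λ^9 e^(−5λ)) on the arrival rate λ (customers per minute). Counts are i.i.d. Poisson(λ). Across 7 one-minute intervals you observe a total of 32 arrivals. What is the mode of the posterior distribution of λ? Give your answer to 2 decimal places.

Σxᵢ = 32, n = 7.
Posterior ∝ λ^9e^(−5λ) · λ^32e^(−7λ) = λ^41e^(−12λ), i.e. Gamma(shape=42, rate=12).
The mode of a Gamma(a, b) with a ≥ 1 (shape–rate) is (a−1)/b = 41/12 ≈ 3.42.

λ̂_MAP = 3.42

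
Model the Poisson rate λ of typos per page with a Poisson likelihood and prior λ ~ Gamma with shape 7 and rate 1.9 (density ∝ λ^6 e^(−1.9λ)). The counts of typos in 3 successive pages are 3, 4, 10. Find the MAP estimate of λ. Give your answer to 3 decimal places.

λ̂_MAP = 4.694

Σxᵢ = 3+4+10 = 17, with n = 3.
Posterior ∝ λ^6e^(−1.9λ) · λ^17e^(−3λ) = λ^23e^(−4.9λ), i.e. Gamma(shape=24, rate=4.9).
The mode of a Gamma(a, b) with a ≥ 1 (shape–rate) is (a−1)/b = 23/4.9 ≈ 4.694.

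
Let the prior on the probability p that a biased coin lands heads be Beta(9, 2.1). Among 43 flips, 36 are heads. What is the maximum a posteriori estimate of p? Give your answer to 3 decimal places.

p̂_MAP = 0.845

Prior: Beta(9, 2.1).
Data: 36 successes in 43 trials. The binomial likelihood contributes p^36(1−p)^7, so the posterior is Beta(9+36, 2.1+7) = Beta(45, 9.1).
For Beta(a, b) with a, b > 1 the mode is (a−1)/(a+b−2) = 44/52.1 ≈ 0.845.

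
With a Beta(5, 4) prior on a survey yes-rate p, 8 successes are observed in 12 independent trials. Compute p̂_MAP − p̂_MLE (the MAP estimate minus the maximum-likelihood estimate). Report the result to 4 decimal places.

Posterior is Beta(13, 8); MAP = (13−1)/(21−2) = 12/19 ≈ 0.63158.
MLE ignores the prior: p̂_MLE = k/n = 8/12 ≈ 0.66667.
Difference = 12/19 − 8/12 = -2/57 ≈ -0.0351.

MAP − MLE = -0.0351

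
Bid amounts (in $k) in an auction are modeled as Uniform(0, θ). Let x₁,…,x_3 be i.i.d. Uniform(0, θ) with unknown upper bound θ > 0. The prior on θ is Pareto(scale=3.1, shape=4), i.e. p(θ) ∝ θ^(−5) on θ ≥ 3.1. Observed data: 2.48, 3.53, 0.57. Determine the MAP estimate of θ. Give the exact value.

θ̂_MAP = 3.53

The Uniform(0, θ) likelihood is θ^(−n) for θ ≥ max(xᵢ), zero otherwise. Here max(xᵢ) = 3.53.
Posterior ∝ θ^(−5) · θ^(−3) = θ^(−8) on θ ≥ max(3.1, 3.53) = 3.53.
This density is strictly decreasing in θ, so the posterior mode lies at the lower boundary of the support.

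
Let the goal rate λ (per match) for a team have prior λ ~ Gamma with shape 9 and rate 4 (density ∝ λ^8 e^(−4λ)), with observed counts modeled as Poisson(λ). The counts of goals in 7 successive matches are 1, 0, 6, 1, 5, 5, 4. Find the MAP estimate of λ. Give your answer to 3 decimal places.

Σxᵢ = 1+0+6+1+5+5+4 = 22, with n = 7.
Posterior ∝ λ^8e^(−4λ) · λ^22e^(−7λ) = λ^30e^(−11λ), i.e. Gamma(shape=31, rate=11).
The mode of a Gamma(a, b) with a ≥ 1 (shape–rate) is (a−1)/b = 30/11 ≈ 2.727.

λ̂_MAP = 2.727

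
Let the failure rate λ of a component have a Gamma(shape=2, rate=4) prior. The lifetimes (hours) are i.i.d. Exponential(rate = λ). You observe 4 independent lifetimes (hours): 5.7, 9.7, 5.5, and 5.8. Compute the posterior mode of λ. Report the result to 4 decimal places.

The Exponential(rate=λ) likelihood is ∝ λ^n e^(−λΣtᵢ). Here n = 4 and Σtᵢ = 5.7 + 9.7 + 5.5 + 5.8 = 26.7.
Posterior ∝ λe^(−4λ) · λ^4e^(−26.7λ) = λ^5e^(−30.7λ), i.e. Gamma(6, 30.7).
Mode = (a−1)/b = 5/30.7 ≈ 0.1629.

λ̂_MAP = 0.1629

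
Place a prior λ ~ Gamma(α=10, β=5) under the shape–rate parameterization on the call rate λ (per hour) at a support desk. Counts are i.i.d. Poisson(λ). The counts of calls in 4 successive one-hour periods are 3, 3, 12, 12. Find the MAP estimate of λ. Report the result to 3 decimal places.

λ̂_MAP = 4.333

Σxᵢ = 3+3+12+12 = 30, with n = 4.
Posterior ∝ λ^9e^(−5λ) · λ^30e^(−4λ) = λ^39e^(−9λ), i.e. Gamma(shape=40, rate=9).
The mode of a Gamma(a, b) with a ≥ 1 (shape–rate) is (a−1)/b = 39/9 ≈ 4.333.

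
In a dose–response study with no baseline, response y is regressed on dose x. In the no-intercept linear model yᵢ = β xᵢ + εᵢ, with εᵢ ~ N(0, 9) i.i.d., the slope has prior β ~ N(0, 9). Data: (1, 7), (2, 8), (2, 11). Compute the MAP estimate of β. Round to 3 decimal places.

log p(β | y) = −Σ(yᵢ − βxᵢ)²/(2·9) − β²/(2·9) + const.
Setting the derivative to zero: Σxᵢ(yᵢ − βxᵢ)/9 − β/9 = 0, so β = Σxᵢyᵢ / (Σxᵢ² + σ²/τ²).
Σxᵢyᵢ = 1·7 + 2·8 + 2·11 = 45; Σxᵢ² = 9; σ²/τ² = 1.
β̂_MAP = 45 / (9 + 1) = 45/10 ≈ 4.500.

β̂_MAP = 4.500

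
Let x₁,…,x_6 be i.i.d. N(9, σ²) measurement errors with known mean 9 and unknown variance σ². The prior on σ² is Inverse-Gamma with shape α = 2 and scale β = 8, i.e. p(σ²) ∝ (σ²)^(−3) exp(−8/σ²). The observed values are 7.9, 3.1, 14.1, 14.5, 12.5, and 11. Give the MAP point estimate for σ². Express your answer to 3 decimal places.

σ̂²_MAP = 10.378

Sum of squared deviations about the known mean: SS = (7.9−9)² + (3.1−9)² + (14.1−9)² + (14.5−9)² + (12.5−9)² + (11−9)² = 108.53.
The Normal likelihood contributes (σ²)^(−n/2) exp(−SS/(2σ²)), so the posterior is Inverse-Gamma(α + n/2, β + SS/2) = Inverse-Gamma(5, 62.265).
The mode of Inverse-Gamma(a, b) is b/(a+1) = 62.265/6 ≈ 10.378.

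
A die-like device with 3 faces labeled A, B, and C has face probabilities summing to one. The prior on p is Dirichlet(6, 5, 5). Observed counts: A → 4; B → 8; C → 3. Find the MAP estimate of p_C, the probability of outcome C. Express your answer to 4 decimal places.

MAP estimate of p_C = 0.2500

The posterior is Dirichlet(αᵢ + nᵢ) = Dirichlet(10, 13, 8).
For a Dirichlet(a₁,…,a_K) with all aᵢ > 1, the mode has j-th component (aⱼ − 1)/(Σaᵢ − K).
Here Σaᵢ = 31 and K = 3, so p_C = (8 − 1)/(31 − 3) = 7/28 ≈ 0.2500.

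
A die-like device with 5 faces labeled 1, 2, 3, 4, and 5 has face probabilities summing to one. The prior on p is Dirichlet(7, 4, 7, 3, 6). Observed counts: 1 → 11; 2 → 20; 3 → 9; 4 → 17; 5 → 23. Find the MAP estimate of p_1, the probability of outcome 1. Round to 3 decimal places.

The posterior is Dirichlet(αᵢ + nᵢ) = Dirichlet(18, 24, 16, 20, 29).
For a Dirichlet(a₁,…,a_K) with all aᵢ > 1, the mode has j-th component (aⱼ − 1)/(Σaᵢ − K).
Here Σaᵢ = 107 and K = 5, so p_1 = (18 − 1)/(107 − 5) = 17/102 ≈ 0.167.

MAP estimate: 0.167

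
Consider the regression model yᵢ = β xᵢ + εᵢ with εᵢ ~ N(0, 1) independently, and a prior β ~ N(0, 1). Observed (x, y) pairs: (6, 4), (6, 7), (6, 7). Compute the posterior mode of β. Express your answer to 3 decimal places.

β̂_MAP = 0.991

log p(β | y) = −Σ(yᵢ − βxᵢ)²/(2·1) − β²/(2·1) + const.
Setting the derivative to zero: Σxᵢ(yᵢ − βxᵢ)/1 − β/1 = 0, so β = Σxᵢyᵢ / (Σxᵢ² + σ²/τ²).
Σxᵢyᵢ = 6·4 + 6·7 + 6·7 = 108; Σxᵢ² = 108; σ²/τ² = 1.
β̂_MAP = 108 / (108 + 1) = 108/109 ≈ 0.991.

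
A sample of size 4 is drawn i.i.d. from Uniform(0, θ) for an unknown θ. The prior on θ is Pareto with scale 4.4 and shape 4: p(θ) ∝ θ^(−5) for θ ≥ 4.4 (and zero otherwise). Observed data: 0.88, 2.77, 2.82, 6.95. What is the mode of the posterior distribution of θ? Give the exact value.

The Uniform(0, θ) likelihood is θ^(−n) for θ ≥ max(xᵢ), zero otherwise. Here max(xᵢ) = 6.95.
Posterior ∝ θ^(−5) · θ^(−4) = θ^(−9) on θ ≥ max(4.4, 6.95) = 6.95.
This density is strictly decreasing in θ, so the posterior mode lies at the lower boundary of the support.

θ̂_MAP = 6.95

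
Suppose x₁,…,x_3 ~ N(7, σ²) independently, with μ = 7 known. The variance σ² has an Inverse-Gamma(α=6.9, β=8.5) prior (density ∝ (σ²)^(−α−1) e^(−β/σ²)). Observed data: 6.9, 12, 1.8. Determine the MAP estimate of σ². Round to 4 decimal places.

σ̂²_MAP = 3.6729

Sum of squared deviations about the known mean: SS = (6.9−7)² + (12−7)² + (1.8−7)² = 52.05.
The Normal likelihood contributes (σ²)^(−n/2) exp(−SS/(2σ²)), so the posterior is Inverse-Gamma(α + n/2, β + SS/2) = Inverse-Gamma(8.4, 34.525).
The mode of Inverse-Gamma(a, b) is b/(a+1) = 34.525/9.4 ≈ 3.6729.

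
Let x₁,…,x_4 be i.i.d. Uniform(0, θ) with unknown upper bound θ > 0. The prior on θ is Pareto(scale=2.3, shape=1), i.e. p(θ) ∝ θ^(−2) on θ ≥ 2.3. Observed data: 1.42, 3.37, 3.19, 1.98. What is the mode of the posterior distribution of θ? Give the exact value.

θ̂_MAP = 3.37

The Uniform(0, θ) likelihood is θ^(−n) for θ ≥ max(xᵢ), zero otherwise. Here max(xᵢ) = 3.37.
Posterior ∝ θ^(−2) · θ^(−4) = θ^(−6) on θ ≥ max(2.3, 3.37) = 3.37.
This density is strictly decreasing in θ, so the posterior mode lies at the lower boundary of the support.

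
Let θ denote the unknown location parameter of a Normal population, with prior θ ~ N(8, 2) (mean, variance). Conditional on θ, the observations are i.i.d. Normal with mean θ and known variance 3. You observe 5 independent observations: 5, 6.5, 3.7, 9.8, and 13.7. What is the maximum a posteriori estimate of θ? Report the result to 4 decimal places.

θ̂_MAP = 7.8000

n = 5; x̄ = (5 + 6.5 + 3.7 + 9.8 + 13.7)/5 = 38.7/5 = 7.74.
For a Normal prior and Normal likelihood with known variance, the posterior is Normal; its mode equals its mean, the precision-weighted average.
Prior precision 1/σ₀² = 1/2 = 0.5; data precision n/σ² = 5/3.
θ̂ = (0.5·8 + (5/3)·7.74) / (0.5 + 5/3) = 16.9/(13/6) = 7.8000.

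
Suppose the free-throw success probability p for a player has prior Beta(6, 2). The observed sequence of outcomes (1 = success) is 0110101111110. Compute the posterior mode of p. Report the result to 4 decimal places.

Prior: Beta(6, 2).
Data: 9 successes in 13 trials (from the sequence). The binomial likelihood contributes p^9(1−p)^4, so the posterior is Beta(6+9, 2+4) = Beta(15, 6).
For Beta(a, b) with a, b > 1 the mode is (a−1)/(a+b−2) = 14/19 ≈ 0.7368.

p̂_MAP = 0.7368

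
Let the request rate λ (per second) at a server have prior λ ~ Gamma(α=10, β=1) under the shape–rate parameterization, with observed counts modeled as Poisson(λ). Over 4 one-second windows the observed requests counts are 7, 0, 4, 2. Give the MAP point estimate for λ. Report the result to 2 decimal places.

λ̂_MAP = 4.40

Σxᵢ = 7+0+4+2 = 13, with n = 4.
Posterior ∝ λ^9e^(−1λ) · λ^13e^(−4λ) = λ^22e^(−5λ), i.e. Gamma(shape=23, rate=5).
The mode of a Gamma(a, b) with a ≥ 1 (shape–rate) is (a−1)/b = 22/5 ≈ 4.40.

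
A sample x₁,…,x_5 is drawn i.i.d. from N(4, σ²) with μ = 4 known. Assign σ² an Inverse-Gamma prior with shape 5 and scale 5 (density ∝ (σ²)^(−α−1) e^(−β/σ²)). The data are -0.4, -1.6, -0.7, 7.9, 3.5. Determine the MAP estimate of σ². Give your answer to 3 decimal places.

Sum of squared deviations about the known mean: SS = (-0.4−4)² + (-1.6−4)² + (-0.7−4)² + (7.9−4)² + (3.5−4)² = 88.27.
The Normal likelihood contributes (σ²)^(−n/2) exp(−SS/(2σ²)), so the posterior is Inverse-Gamma(α + n/2, β + SS/2) = Inverse-Gamma(7.5, 49.135).
The mode of Inverse-Gamma(a, b) is b/(a+1) = 49.135/8.5 ≈ 5.781.

σ̂²_MAP = 5.781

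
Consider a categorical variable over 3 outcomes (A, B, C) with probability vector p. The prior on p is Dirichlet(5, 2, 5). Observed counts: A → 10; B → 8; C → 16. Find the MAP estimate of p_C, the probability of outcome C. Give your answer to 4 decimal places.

The posterior is Dirichlet(αᵢ + nᵢ) = Dirichlet(15, 10, 21).
For a Dirichlet(a₁,…,a_K) with all aᵢ > 1, the mode has j-th component (aⱼ − 1)/(Σaᵢ − K).
Here Σaᵢ = 46 and K = 3, so p_C = (21 − 1)/(46 − 3) = 20/43 ≈ 0.4651.

MAP estimate of p_C = 0.4651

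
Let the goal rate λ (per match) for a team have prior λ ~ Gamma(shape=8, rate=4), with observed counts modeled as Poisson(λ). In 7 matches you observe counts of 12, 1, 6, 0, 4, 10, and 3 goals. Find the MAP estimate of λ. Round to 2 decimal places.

Σxᵢ = 12+1+6+0+4+10+3 = 36, with n = 7.
Posterior ∝ λ^7e^(−4λ) · λ^36e^(−7λ) = λ^43e^(−11λ), i.e. Gamma(shape=44, rate=11).
The mode of a Gamma(a, b) with a ≥ 1 (shape–rate) is (a−1)/b = 43/11 ≈ 3.91.

λ̂_MAP = 3.91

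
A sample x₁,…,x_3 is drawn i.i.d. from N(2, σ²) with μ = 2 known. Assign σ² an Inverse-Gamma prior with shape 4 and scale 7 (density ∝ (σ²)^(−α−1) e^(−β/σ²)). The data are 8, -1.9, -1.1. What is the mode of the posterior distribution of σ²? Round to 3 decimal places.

σ̂²_MAP = 5.755

Sum of squared deviations about the known mean: SS = (8−2)² + (-1.9−2)² + (-1.1−2)² = 60.82.
The Normal likelihood contributes (σ²)^(−n/2) exp(−SS/(2σ²)), so the posterior is Inverse-Gamma(α + n/2, β + SS/2) = Inverse-Gamma(5.5, 37.41).
The mode of Inverse-Gamma(a, b) is b/(a+1) = 37.41/6.5 ≈ 5.755.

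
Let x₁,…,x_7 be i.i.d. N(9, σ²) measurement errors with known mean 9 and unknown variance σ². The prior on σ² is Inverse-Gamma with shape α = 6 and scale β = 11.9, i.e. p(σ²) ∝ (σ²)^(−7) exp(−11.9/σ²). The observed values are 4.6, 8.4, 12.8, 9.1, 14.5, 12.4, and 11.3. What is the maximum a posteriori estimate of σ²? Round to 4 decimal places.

Sum of squared deviations about the known mean: SS = (4.6−9)² + (8.4−9)² + (12.8−9)² + (9.1−9)² + (14.5−9)² + (12.4−9)² + (11.3−9)² = 81.27.
The Normal likelihood contributes (σ²)^(−n/2) exp(−SS/(2σ²)), so the posterior is Inverse-Gamma(α + n/2, β + SS/2) = Inverse-Gamma(9.5, 52.535).
The mode of Inverse-Gamma(a, b) is b/(a+1) = 52.535/10.5 ≈ 5.0033.

σ̂²_MAP = 5.0033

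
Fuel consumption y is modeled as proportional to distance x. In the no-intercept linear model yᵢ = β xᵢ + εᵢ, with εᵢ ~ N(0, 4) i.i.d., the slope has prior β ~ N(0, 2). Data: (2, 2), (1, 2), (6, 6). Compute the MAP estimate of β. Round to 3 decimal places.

β̂_MAP = 0.977

log p(β | y) = −Σ(yᵢ − βxᵢ)²/(2·4) − β²/(2·2) + const.
Setting the derivative to zero: Σxᵢ(yᵢ − βxᵢ)/4 − β/2 = 0, so β = Σxᵢyᵢ / (Σxᵢ² + σ²/τ²).
Σxᵢyᵢ = 2·2 + 1·2 + 6·6 = 42; Σxᵢ² = 41; σ²/τ² = 2.
β̂_MAP = 42 / (41 + 2) = 42/43 ≈ 0.977.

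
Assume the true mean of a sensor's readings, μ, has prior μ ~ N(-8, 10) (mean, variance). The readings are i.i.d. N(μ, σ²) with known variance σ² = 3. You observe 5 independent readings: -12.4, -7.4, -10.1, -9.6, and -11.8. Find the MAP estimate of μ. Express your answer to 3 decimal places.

μ̂_MAP = -10.132

n = 5; x̄ = ((-12.4) + (-7.4) + (-10.1) + (-9.6) + (-11.8))/5 = -51.3/5 = -10.26.
For a Normal prior and Normal likelihood with known variance, the posterior is Normal; its mode equals its mean, the precision-weighted average.
Prior precision 1/σ₀² = 1/10 = 0.1; data precision n/σ² = 5/3.
μ̂ = (0.1·(-8) + (5/3)·(-10.26)) / (0.1 + 5/3) = (-17.9)/(53/30) = -537/53 ≈ -10.132.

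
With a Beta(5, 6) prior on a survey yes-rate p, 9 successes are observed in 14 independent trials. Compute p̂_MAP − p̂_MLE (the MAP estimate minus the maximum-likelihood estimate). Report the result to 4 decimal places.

MAP − MLE = -0.0776

Posterior is Beta(14, 11); MAP = (14−1)/(25−2) = 13/23 ≈ 0.56522.
MLE ignores the prior: p̂_MLE = k/n = 9/14 ≈ 0.64286.
Difference = 13/23 − 9/14 = -25/322 ≈ -0.0776.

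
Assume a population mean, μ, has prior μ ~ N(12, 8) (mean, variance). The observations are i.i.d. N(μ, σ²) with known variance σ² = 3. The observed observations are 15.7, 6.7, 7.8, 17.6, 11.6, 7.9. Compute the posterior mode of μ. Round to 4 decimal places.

μ̂_MAP = 11.2627

n = 6; x̄ = (15.7 + 6.7 + 7.8 + 17.6 + 11.6 + 7.9)/6 = 67.3/6 = 673/60 ≈ 11.2167.
For a Normal prior and Normal likelihood with known variance, the posterior is Normal; its mode equals its mean, the precision-weighted average.
Prior precision 1/σ₀² = 1/8 = 0.125; data precision n/σ² = 6/3 = 2.
μ̂ = (0.125·12 + 2·(673/60)) / (0.125 + 2) = (359/15)/2.125 = 2872/255 ≈ 11.2627.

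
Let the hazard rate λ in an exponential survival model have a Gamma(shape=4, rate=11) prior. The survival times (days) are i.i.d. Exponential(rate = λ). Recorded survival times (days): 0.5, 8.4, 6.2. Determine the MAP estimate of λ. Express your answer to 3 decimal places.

The Exponential(rate=λ) likelihood is ∝ λ^n e^(−λΣtᵢ). Here n = 3 and Σtᵢ = 0.5 + 8.4 + 6.2 = 15.1.
Posterior ∝ λ^3e^(−11λ) · λ^3e^(−15.1λ) = λ^6e^(−26.1λ), i.e. Gamma(7, 26.1).
Mode = (a−1)/b = 6/26.1 ≈ 0.230.

λ̂_MAP = 0.230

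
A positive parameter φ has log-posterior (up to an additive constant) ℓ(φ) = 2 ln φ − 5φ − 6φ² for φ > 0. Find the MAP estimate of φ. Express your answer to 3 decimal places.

ℓ'(φ) = 2/φ − 5 − 12φ. Setting this to zero and multiplying by φ: 12φ² + 5φ − 2 = 0.
φ = (−5 + √(5² + 4·12·2)) / (2·12) = (−5 + √121) / 24 = (−5 + 11)/24 = 1/4.
ℓ''(φ) = −2/φ² − 12 < 0, confirming a maximum.

φ̂_MAP = 0.250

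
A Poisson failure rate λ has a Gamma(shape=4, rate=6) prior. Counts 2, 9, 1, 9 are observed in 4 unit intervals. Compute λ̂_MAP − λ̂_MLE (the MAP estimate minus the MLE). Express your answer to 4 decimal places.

MAP − MLE = -2.8500

Σxᵢ = 21. Posterior is Gamma(25, 10); MAP = (25−1)/10 = 24/10 ≈ 2.40000.
MLE = x̄ = 21/4 ≈ 5.25000.
Difference = 24/10 − 21/4 = -57/20 ≈ -2.8500.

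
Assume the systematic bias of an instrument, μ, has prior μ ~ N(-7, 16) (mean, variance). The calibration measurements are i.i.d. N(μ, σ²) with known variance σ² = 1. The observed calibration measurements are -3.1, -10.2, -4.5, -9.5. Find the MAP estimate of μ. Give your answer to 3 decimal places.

n = 4; x̄ = ((-3.1) + (-10.2) + (-4.5) + (-9.5))/4 = -27.3/4 = -6.825.
For a Normal prior and Normal likelihood with known variance, the posterior is Normal; its mode equals its mean, the precision-weighted average.
Prior precision 1/σ₀² = 1/16 = 0.0625; data precision n/σ² = 4/1 = 4.
μ̂ = (0.0625·(-7) + 4·(-6.825)) / (0.0625 + 4) = (-27.7375)/4.0625 = -2219/325 ≈ -6.828.

μ̂_MAP = -6.828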